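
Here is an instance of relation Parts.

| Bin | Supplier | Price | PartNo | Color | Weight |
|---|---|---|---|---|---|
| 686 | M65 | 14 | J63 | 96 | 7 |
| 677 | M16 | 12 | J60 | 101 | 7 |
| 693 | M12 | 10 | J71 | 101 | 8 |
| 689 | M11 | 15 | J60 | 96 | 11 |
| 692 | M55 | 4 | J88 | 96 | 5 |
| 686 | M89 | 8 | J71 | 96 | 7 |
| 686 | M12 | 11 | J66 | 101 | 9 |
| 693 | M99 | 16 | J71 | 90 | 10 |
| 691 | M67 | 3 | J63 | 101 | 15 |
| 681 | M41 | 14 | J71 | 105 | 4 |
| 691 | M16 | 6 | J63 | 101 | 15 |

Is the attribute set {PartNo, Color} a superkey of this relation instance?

No

Two distinct rows share (PartNo=J63, Color=101), so {PartNo, Color} does not determine every attribute — not a superkey.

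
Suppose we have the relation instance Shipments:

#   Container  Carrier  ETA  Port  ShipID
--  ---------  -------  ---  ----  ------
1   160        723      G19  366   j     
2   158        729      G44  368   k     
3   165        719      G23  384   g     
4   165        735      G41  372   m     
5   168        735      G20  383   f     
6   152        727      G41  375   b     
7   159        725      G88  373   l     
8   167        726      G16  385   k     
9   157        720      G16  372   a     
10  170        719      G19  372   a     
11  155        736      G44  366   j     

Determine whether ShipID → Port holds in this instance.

ShipID=j: rows 1, 11 → Port = 366, 366 ✓
ShipID=k: rows 2, 8 → Port takes values {368, 385} — violation
ShipID=g: row 3 → Port = 384 ✓
ShipID=m: row 4 → Port = 372 ✓
ShipID=f: row 5 → Port = 383 ✓
ShipID=b: row 6 → Port = 375 ✓
ShipID=l: row 7 → Port = 373 ✓
ShipID=a: rows 9, 10 → Port = 372, 372 ✓
Two rows agree on ShipID but differ on Port, so ShipID → Port does not hold.

No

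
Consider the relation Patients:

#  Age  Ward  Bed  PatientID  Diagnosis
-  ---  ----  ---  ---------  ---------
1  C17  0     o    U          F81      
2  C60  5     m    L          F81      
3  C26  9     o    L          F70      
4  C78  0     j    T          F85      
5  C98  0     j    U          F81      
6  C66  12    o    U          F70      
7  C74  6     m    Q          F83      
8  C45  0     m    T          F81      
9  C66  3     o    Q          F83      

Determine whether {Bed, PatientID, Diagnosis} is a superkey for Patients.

Yes

All 9 rows have distinct {Bed, PatientID, Diagnosis} values, so {Bed, PatientID, Diagnosis} → (all attributes) holds and {Bed, PatientID, Diagnosis} is a superkey.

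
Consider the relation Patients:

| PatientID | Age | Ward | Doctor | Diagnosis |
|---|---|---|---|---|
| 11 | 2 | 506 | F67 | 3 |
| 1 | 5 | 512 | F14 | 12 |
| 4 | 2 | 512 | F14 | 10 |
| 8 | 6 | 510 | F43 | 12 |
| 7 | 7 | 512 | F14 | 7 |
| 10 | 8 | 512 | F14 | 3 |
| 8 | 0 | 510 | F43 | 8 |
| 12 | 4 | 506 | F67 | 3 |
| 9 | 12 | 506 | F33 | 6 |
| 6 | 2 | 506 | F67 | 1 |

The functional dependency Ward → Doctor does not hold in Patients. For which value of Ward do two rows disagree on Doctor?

506

Ward=506: 4 rows → Doctor takes values {F67, F33} — violation
Ward=512: 4 rows → Doctor = F14, F14, F14, F14 ✓
Ward=510: 2 rows → Doctor = F43, F43 ✓
The only Ward value with inconsistent Doctor is Ward=506.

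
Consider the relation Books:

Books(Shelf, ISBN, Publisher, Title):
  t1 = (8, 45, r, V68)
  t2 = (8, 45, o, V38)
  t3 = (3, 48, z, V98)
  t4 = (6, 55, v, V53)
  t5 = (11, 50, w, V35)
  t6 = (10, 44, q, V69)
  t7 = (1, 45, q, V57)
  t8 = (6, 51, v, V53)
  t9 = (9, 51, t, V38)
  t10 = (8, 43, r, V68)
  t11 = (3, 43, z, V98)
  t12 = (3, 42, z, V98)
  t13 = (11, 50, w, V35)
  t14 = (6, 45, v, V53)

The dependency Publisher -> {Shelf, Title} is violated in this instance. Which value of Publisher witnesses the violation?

q

Publisher=r: rows 1, 10 → {Shelf,Title} = (8, V68), (8, V68) ✓
Publisher=o: row 2 → {Shelf,Title} = (8, V38) ✓
Publisher=z: rows 3, 11, 12 → {Shelf,Title} = (3, V98), (3, V98), (3, V98) ✓
Publisher=v: rows 4, 8, 14 → {Shelf,Title} = (6, V53), (6, V53), (6, V53) ✓
Publisher=w: rows 5, 13 → {Shelf,Title} = (11, V35), (11, V35) ✓
Publisher=q: rows 6, 7 → {Shelf,Title} takes values {(10, V69), (1, V57)} — violation
Publisher=t: row 9 → {Shelf,Title} = (9, V38) ✓
The only Publisher value with inconsistent RHS is Publisher=q.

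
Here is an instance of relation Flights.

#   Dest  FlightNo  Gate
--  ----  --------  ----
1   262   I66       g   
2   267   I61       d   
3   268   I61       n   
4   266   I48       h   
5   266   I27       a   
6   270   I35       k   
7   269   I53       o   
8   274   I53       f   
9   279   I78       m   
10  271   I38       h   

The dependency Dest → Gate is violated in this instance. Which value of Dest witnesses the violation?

Dest=262: row 1 → Gate = g ✓
Dest=267: row 2 → Gate = d ✓
Dest=268: row 3 → Gate = n ✓
Dest=266: rows 4, 5 → Gate takes values {h, a} — violation
Dest=270: row 6 → Gate = k ✓
Dest=269: row 7 → Gate = o ✓
Dest=274: row 8 → Gate = f ✓
Dest=279: row 9 → Gate = m ✓
Dest=271: row 10 → Gate = h ✓
The only Dest value with inconsistent Gate is Dest=266.

266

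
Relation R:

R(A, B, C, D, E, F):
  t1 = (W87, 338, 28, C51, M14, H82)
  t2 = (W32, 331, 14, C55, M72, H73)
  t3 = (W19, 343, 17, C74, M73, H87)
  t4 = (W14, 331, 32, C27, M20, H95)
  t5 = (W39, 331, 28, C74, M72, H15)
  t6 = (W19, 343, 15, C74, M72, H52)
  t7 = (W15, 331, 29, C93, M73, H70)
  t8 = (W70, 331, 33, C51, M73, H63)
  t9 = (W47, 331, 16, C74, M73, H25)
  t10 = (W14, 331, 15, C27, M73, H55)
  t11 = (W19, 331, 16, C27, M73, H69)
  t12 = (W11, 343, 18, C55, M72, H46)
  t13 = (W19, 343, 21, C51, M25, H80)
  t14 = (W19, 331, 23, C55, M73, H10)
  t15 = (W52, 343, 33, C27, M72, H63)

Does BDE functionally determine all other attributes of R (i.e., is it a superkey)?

No

Rows 10 and 11 have the same BDE value (B=331, D=C27, E=M73) but are distinct tuples, so BDE does not determine every attribute — not a superkey.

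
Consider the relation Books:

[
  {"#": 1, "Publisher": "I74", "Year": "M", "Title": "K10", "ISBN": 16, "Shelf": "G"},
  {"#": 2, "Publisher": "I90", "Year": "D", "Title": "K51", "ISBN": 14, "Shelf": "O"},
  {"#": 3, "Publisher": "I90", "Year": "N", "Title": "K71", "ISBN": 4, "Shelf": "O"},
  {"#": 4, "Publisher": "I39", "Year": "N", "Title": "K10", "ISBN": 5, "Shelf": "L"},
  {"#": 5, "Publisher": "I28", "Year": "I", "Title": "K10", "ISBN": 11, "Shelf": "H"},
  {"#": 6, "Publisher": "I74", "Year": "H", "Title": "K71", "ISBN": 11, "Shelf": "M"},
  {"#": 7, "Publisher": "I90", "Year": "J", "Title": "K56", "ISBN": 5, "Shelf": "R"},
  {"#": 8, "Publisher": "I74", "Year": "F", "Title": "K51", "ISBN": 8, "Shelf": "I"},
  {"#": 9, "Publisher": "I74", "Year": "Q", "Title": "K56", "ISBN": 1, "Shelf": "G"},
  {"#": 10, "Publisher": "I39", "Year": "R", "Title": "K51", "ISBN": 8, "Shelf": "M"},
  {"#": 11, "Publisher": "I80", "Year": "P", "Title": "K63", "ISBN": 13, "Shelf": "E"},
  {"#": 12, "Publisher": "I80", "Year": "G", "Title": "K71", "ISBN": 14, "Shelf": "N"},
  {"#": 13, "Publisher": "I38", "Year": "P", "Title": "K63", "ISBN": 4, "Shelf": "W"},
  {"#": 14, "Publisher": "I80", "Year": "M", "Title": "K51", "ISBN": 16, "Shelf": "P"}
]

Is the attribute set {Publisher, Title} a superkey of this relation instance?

Yes

All 14 rows have distinct {Publisher, Title} values, so {Publisher, Title} → (all attributes) holds and {Publisher, Title} is a superkey.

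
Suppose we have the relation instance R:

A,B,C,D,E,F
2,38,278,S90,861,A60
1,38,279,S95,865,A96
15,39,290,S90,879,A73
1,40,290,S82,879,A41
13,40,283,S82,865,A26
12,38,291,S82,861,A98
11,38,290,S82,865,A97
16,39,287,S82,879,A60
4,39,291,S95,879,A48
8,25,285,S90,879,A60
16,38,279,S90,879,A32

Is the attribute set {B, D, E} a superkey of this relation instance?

All 11 rows have distinct {B, D, E} values, so {B, D, E} → (all attributes) holds and {B, D, E} is a superkey.

Yes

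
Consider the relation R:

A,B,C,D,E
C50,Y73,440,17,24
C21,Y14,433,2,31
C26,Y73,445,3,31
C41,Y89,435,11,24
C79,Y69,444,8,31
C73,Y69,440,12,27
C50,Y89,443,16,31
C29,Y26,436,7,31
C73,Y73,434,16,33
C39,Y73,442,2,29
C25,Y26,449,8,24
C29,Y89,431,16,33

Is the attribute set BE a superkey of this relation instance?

Yes

All 12 rows have distinct BE values, so BE → (all attributes) holds and BE is a superkey.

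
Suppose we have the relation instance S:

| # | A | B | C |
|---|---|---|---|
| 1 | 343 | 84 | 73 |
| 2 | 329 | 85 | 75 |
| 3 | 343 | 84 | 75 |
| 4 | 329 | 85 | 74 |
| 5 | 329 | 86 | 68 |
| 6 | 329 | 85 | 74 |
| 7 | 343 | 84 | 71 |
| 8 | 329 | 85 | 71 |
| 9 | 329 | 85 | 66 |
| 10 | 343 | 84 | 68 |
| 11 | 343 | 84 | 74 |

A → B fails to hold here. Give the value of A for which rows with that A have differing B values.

A=343: rows 1, 3, 7, 10, 11 → B = 84, 84, 84, 84, 84 ✓
A=329: rows 2, 4, 5, 6, 8, 9 → B takes values {85, 86} — violation
The only A value with inconsistent B is A=329.

329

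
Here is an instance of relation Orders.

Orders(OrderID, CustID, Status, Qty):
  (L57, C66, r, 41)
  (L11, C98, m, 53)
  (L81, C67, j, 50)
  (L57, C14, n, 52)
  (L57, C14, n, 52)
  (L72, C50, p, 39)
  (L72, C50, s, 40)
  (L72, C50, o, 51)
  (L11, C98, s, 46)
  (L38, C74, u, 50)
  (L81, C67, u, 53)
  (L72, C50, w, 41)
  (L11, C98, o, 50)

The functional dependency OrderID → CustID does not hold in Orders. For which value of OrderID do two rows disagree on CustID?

L57

OrderID=L57: 3 rows → CustID takes values {C66, C14} — violation
OrderID=L11: 3 rows → CustID = C98, C98, C98 ✓
OrderID=L81: 2 rows → CustID = C67, C67 ✓
OrderID=L72: 4 rows → CustID = C50, C50, C50, C50 ✓
OrderID=L38: 1 row → CustID = C74 ✓
The only OrderID value with inconsistent CustID is OrderID=L57.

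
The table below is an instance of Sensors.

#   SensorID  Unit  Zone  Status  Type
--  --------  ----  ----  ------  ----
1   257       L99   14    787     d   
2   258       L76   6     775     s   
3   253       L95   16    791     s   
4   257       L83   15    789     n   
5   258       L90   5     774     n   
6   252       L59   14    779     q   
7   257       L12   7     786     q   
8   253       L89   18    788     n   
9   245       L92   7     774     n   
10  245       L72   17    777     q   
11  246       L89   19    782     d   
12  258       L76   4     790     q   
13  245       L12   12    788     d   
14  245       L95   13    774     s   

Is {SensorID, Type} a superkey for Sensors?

Yes

All 14 rows have distinct {SensorID, Type} values, so {SensorID, Type} → (all attributes) holds and {SensorID, Type} is a superkey.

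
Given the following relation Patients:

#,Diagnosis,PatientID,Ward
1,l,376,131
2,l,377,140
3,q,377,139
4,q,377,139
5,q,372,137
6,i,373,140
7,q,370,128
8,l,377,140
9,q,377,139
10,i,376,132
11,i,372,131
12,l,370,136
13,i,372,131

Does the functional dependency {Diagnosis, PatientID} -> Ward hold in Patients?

Yes

(Diagnosis=l, PatientID=376): row 1 → Ward = 131 ✓
(Diagnosis=l, PatientID=377): rows 2, 8 → Ward = 140, 140 ✓
(Diagnosis=q, PatientID=377): rows 3, 4, 9 → Ward = 139, 139, 139 ✓
(Diagnosis=q, PatientID=372): row 5 → Ward = 137 ✓
(Diagnosis=i, PatientID=373): row 6 → Ward = 140 ✓
(Diagnosis=q, PatientID=370): row 7 → Ward = 128 ✓
(Diagnosis=i, PatientID=376): row 10 → Ward = 132 ✓
(Diagnosis=i, PatientID=372): rows 11, 13 → Ward = 131, 131 ✓
(Diagnosis=l, PatientID=370): row 12 → Ward = 136 ✓
Every {Diagnosis, PatientID} value is associated with a single Ward value, so {Diagnosis, PatientID} -> Ward holds.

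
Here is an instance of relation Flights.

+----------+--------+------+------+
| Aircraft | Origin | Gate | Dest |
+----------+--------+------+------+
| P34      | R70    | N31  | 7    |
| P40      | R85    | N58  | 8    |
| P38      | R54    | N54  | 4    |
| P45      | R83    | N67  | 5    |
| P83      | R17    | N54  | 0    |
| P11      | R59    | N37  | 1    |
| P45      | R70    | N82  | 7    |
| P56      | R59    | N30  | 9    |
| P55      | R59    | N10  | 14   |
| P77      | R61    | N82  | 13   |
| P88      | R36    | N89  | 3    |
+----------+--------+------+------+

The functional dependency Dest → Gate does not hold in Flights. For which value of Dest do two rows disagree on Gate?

7

Dest=7: 2 rows → Gate takes values {N31, N82} — violation
Dest=8: 1 row → Gate = N58 ✓
Dest=4: 1 row → Gate = N54 ✓
Dest=5: 1 row → Gate = N67 ✓
Dest=0: 1 row → Gate = N54 ✓
Dest=1: 1 row → Gate = N37 ✓
Dest=9: 1 row → Gate = N30 ✓
Dest=14: 1 row → Gate = N10 ✓
Dest=13: 1 row → Gate = N82 ✓
Dest=3: 1 row → Gate = N89 ✓
The only Dest value with inconsistent Gate is Dest=7.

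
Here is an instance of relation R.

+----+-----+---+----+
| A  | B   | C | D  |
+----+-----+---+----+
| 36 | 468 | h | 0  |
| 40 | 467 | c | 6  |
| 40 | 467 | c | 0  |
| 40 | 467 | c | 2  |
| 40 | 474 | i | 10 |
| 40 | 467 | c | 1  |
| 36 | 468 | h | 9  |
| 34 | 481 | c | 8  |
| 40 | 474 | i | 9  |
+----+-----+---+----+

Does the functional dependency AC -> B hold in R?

Yes

(A=36, C=h): 2 rows → B = 468, 468 ✓
(A=40, C=c): 4 rows → B = 467, 467, 467, 467 ✓
(A=40, C=i): 2 rows → B = 474, 474 ✓
(A=34, C=c): 1 row → B = 481 ✓
Every AC value is associated with a single B value, so AC -> B holds.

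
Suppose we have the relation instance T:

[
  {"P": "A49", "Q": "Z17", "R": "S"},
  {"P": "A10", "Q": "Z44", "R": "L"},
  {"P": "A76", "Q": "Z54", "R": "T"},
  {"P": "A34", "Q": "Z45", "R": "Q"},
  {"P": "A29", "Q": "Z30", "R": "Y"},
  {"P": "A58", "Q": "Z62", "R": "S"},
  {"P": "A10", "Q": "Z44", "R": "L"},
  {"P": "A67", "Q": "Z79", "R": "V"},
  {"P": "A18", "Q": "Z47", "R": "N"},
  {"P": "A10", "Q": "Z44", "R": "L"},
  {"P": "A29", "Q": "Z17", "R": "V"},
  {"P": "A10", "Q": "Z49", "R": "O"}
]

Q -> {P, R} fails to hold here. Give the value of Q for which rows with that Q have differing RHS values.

Z17

Q=Z17: 2 rows → {P,R} takes values {(A49, S), (A29, V)} — violation
Q=Z44: 3 rows → {P,R} = (A10, L), (A10, L), (A10, L) ✓
Q=Z54: 1 row → {P,R} = (A76, T) ✓
Q=Z45: 1 row → {P,R} = (A34, Q) ✓
Q=Z30: 1 row → {P,R} = (A29, Y) ✓
Q=Z62: 1 row → {P,R} = (A58, S) ✓
Q=Z79: 1 row → {P,R} = (A67, V) ✓
Q=Z47: 1 row → {P,R} = (A18, N) ✓
Q=Z49: 1 row → {P,R} = (A10, O) ✓
The only Q value with inconsistent RHS is Q=Z17.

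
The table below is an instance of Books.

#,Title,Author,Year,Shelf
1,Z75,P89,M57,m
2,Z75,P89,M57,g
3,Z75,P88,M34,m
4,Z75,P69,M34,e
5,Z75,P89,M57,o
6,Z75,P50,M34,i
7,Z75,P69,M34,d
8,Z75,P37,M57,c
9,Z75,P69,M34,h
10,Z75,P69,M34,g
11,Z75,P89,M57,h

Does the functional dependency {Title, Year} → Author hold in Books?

(Title=Z75, Year=M57): rows 1, 2, 5, 8, 11 → Author takes values {P89, P37} — violation
(Title=Z75, Year=M34): rows 3, 4, 6, 7, 9, 10 → Author takes values {P88, P69, P50} — violation
Two rows agree on {Title, Year} but differ on Author, so {Title, Year} → Author does not hold.

No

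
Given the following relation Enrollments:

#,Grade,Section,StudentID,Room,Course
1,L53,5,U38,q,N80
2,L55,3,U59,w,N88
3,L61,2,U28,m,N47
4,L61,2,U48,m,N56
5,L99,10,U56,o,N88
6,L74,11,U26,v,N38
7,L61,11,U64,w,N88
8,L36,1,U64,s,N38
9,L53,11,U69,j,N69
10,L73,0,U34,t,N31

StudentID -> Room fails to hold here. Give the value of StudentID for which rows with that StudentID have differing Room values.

U64

StudentID=U38: row 1 → Room = q ✓
StudentID=U59: row 2 → Room = w ✓
StudentID=U28: row 3 → Room = m ✓
StudentID=U48: row 4 → Room = m ✓
StudentID=U56: row 5 → Room = o ✓
StudentID=U26: row 6 → Room = v ✓
StudentID=U64: rows 7, 8 → Room takes values {w, s} — violation
StudentID=U69: row 9 → Room = j ✓
StudentID=U34: row 10 → Room = t ✓
The only StudentID value with inconsistent Room is StudentID=U64.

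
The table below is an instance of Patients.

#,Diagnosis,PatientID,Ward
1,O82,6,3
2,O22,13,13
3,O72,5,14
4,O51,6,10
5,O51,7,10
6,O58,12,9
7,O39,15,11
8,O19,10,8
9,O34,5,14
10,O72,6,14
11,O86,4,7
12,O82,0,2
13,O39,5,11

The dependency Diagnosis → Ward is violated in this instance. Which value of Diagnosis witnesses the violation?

Diagnosis=O82: rows 1, 12 → Ward takes values {3, 2} — violation
Diagnosis=O22: row 2 → Ward = 13 ✓
Diagnosis=O72: rows 3, 10 → Ward = 14, 14 ✓
Diagnosis=O51: rows 4, 5 → Ward = 10, 10 ✓
Diagnosis=O58: row 6 → Ward = 9 ✓
Diagnosis=O39: rows 7, 13 → Ward = 11, 11 ✓
Diagnosis=O19: row 8 → Ward = 8 ✓
Diagnosis=O34: row 9 → Ward = 14 ✓
Diagnosis=O86: row 11 → Ward = 7 ✓
The only Diagnosis value with inconsistent Ward is Diagnosis=O82.

O82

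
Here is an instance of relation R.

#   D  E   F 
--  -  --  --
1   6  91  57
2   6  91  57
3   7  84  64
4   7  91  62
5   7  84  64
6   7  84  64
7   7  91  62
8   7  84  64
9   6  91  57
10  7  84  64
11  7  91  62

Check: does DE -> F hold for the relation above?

Yes

(D=6, E=91): rows 1, 2, 9 → F = 57, 57, 57 ✓
(D=7, E=84): rows 3, 5, 6, 8, 10 → F = 64, 64, 64, 64, 64 ✓
(D=7, E=91): rows 4, 7, 11 → F = 62, 62, 62 ✓
Every DE value is associated with a single F value, so DE -> F holds.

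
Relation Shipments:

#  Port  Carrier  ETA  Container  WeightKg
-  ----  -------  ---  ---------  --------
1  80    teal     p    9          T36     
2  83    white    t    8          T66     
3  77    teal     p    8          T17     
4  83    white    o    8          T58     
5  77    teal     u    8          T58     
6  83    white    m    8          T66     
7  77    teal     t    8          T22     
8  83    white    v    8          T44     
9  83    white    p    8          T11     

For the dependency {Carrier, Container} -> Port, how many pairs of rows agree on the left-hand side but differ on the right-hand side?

0

(Carrier=white, Container=8): all 5 rows agree on Port — 0 pairs.
(Carrier=teal, Container=8): all 3 rows agree on Port — 0 pairs.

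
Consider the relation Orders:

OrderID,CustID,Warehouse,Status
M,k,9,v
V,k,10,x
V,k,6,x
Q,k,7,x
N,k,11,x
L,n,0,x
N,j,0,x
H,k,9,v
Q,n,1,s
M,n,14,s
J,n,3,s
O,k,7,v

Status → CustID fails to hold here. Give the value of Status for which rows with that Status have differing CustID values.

Status=v: 3 rows → CustID = k, k, k ✓
Status=x: 6 rows → CustID takes values {k, n, j} — violation
Status=s: 3 rows → CustID = n, n, n ✓
The only Status value with inconsistent CustID is Status=x.

x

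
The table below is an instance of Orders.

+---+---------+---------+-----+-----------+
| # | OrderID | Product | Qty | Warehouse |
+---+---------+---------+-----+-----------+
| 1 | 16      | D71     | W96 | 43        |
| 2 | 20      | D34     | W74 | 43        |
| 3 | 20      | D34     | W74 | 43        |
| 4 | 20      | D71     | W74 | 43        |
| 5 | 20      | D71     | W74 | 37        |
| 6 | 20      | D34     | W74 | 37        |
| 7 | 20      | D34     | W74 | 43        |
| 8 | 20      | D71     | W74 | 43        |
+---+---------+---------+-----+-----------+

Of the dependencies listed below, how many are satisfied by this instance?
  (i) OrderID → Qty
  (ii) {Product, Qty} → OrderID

(i) OrderID → Qty: every LHS value maps to a single RHS value — holds.
(ii) {Product, Qty} → OrderID: every LHS value maps to a single RHS value — holds.
2 of the 2 dependencies hold.

2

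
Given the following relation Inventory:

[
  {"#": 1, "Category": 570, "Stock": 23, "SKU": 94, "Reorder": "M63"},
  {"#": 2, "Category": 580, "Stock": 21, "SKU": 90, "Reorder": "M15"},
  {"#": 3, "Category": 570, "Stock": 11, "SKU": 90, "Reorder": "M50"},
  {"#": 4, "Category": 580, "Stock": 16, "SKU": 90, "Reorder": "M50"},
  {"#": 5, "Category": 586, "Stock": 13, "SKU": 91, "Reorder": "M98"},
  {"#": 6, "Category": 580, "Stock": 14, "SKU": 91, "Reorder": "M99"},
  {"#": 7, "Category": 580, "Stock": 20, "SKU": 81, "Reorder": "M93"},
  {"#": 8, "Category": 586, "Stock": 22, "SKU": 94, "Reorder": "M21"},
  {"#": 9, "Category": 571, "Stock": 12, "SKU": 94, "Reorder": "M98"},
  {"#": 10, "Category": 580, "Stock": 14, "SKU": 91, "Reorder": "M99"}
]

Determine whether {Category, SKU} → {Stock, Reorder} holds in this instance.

No

(Category=570, SKU=94): row 1 → {Stock,Reorder} = (23, M63) ✓
(Category=580, SKU=90): rows 2, 4 → {Stock,Reorder} takes values {(21, M15), (16, M50)} — violation
(Category=570, SKU=90): row 3 → {Stock,Reorder} = (11, M50) ✓
(Category=586, SKU=91): row 5 → {Stock,Reorder} = (13, M98) ✓
(Category=580, SKU=91): rows 6, 10 → {Stock,Reorder} = (14, M99), (14, M99) ✓
(Category=580, SKU=81): row 7 → {Stock,Reorder} = (20, M93) ✓
(Category=586, SKU=94): row 8 → {Stock,Reorder} = (22, M21) ✓
(Category=571, SKU=94): row 9 → {Stock,Reorder} = (12, M98) ✓
Two rows agree on {Category, SKU} but differ on {Stock, Reorder}, so {Category, SKU} → {Stock, Reorder} does not hold.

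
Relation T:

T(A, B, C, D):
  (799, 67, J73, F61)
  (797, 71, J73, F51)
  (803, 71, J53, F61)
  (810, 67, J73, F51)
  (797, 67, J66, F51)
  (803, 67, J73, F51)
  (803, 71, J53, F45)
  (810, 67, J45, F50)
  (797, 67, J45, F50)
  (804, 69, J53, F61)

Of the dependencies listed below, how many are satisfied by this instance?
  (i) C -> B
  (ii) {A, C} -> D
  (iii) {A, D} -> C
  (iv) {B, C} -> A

0

(i) C -> B: C=J73: 4 rows → B takes values {67, 71} — violation; C=J53: 3 rows → B takes values {71, 69} — violation — fails.
(ii) {A, C} -> D: (A=803, C=J53): 2 rows → D takes values {F61, F45} — violation — fails.
(iii) {A, D} -> C: (A=797, D=F51): 2 rows → C takes values {J73, J66} — violation — fails.
(iv) {B, C} -> A: (B=67, C=J73): 3 rows → A takes values {799, 810, 803} — violation; (B=67, C=J45): 2 rows → A takes values {810, 797} — violation — fails.
None of the 4 dependencies hold.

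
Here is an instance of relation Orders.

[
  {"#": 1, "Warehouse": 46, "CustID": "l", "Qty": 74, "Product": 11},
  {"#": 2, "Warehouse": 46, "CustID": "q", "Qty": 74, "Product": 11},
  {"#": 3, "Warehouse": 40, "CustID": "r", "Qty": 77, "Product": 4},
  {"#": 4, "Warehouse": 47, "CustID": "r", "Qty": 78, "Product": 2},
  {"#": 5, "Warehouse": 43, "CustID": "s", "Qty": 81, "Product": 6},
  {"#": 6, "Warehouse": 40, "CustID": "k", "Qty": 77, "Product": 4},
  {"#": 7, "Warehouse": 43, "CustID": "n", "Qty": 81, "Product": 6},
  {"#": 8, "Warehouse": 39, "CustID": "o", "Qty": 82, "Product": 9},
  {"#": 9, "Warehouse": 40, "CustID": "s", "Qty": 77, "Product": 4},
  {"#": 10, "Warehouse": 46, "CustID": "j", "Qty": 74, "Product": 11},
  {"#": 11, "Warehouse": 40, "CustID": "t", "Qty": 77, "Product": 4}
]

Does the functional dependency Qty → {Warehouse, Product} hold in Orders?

Yes

Qty=74: rows 1, 2, 10 → {Warehouse,Product} = (46, 11), (46, 11), (46, 11) ✓
Qty=77: rows 3, 6, 9, 11 → {Warehouse,Product} = (40, 4), (40, 4), (40, 4), (40, 4) ✓
Qty=78: row 4 → {Warehouse,Product} = (47, 2) ✓
Qty=81: rows 5, 7 → {Warehouse,Product} = (43, 6), (43, 6) ✓
Qty=82: row 8 → {Warehouse,Product} = (39, 9) ✓
Every Qty value is associated with a single {Warehouse, Product} value, so Qty → {Warehouse, Product} holds.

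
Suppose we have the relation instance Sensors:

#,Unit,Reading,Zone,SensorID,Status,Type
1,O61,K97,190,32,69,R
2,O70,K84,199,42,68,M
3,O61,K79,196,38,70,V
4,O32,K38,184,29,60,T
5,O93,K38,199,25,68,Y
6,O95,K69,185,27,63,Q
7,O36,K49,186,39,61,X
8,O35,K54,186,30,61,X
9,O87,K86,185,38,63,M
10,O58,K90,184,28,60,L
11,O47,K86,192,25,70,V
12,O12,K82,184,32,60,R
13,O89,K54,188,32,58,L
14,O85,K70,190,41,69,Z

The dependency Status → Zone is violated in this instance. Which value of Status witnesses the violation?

70

Status=69: rows 1, 14 → Zone = 190, 190 ✓
Status=68: rows 2, 5 → Zone = 199, 199 ✓
Status=70: rows 3, 11 → Zone takes values {196, 192} — violation
Status=60: rows 4, 10, 12 → Zone = 184, 184, 184 ✓
Status=63: rows 6, 9 → Zone = 185, 185 ✓
Status=61: rows 7, 8 → Zone = 186, 186 ✓
Status=58: row 13 → Zone = 188 ✓
The only Status value with inconsistent Zone is Status=70.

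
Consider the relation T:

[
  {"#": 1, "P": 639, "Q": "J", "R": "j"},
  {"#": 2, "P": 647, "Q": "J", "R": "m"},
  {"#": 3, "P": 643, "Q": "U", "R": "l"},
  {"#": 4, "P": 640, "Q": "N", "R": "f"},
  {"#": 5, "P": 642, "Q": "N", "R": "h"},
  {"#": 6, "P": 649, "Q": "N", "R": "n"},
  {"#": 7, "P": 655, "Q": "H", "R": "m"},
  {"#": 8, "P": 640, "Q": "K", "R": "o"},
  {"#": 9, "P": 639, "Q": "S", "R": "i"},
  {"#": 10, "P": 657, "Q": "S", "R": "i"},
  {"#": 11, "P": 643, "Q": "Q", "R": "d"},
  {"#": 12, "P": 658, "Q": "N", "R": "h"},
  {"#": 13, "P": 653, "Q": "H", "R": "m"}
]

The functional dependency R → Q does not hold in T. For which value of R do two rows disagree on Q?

m

R=j: row 1 → Q = J ✓
R=m: rows 2, 7, 13 → Q takes values {J, H} — violation
R=l: row 3 → Q = U ✓
R=f: row 4 → Q = N ✓
R=h: rows 5, 12 → Q = N, N ✓
R=n: row 6 → Q = N ✓
R=o: row 8 → Q = K ✓
R=i: rows 9, 10 → Q = S, S ✓
R=d: row 11 → Q = Q ✓
The only R value with inconsistent Q is R=m.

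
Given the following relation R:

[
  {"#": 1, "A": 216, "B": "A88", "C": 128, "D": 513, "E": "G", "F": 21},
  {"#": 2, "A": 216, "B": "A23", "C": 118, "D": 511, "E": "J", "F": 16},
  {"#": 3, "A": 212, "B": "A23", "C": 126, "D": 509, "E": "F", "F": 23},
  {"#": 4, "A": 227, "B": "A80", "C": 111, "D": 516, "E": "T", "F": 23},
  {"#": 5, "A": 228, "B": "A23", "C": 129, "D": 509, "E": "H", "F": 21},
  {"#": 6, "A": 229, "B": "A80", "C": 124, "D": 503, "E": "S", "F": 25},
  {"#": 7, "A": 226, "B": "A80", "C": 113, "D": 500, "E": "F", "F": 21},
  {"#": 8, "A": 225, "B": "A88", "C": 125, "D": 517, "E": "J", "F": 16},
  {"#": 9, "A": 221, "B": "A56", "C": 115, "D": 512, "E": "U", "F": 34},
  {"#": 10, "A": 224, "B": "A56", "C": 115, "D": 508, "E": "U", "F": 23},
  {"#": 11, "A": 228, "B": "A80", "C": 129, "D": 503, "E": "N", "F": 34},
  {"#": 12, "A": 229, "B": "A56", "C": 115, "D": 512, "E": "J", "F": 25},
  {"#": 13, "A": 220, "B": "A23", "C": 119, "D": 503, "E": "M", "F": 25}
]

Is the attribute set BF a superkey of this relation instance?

All 13 rows have distinct BF values, so BF → (all attributes) holds and BF is a superkey.

Yes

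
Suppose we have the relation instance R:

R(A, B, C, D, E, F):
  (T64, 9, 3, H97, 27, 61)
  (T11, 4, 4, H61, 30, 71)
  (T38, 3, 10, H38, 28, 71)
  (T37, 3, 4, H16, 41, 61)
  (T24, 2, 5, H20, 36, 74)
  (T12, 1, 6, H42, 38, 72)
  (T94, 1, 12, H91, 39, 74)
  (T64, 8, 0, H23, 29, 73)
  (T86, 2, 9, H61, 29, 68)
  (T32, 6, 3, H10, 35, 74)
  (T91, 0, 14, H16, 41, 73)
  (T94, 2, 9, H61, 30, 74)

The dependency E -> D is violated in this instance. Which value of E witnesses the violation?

E=27: 1 row → D = H97 ✓
E=30: 2 rows → D = H61, H61 ✓
E=28: 1 row → D = H38 ✓
E=41: 2 rows → D = H16, H16 ✓
E=36: 1 row → D = H20 ✓
E=38: 1 row → D = H42 ✓
E=39: 1 row → D = H91 ✓
E=29: 2 rows → D takes values {H23, H61} — violation
E=35: 1 row → D = H10 ✓
The only E value with inconsistent D is E=29.

29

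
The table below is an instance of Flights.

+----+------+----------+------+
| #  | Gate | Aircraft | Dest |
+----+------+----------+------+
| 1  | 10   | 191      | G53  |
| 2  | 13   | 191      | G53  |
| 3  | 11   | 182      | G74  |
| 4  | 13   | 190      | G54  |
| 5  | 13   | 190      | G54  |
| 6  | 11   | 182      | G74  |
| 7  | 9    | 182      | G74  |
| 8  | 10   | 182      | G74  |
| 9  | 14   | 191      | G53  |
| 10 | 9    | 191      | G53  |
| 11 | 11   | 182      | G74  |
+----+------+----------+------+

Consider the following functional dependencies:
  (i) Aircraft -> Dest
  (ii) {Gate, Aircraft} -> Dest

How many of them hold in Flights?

(i) Aircraft -> Dest: every LHS value maps to a single RHS value — holds.
(ii) {Gate, Aircraft} -> Dest: every LHS value maps to a single RHS value — holds.
2 of the 2 dependencies hold.

2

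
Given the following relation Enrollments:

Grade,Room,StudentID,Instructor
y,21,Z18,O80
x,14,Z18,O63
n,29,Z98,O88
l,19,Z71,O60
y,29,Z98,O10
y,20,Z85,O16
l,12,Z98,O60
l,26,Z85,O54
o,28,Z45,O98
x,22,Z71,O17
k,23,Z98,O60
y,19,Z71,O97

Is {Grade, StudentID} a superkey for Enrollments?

Yes

All 12 rows have distinct {Grade, StudentID} values, so {Grade, StudentID} → (all attributes) holds and {Grade, StudentID} is a superkey.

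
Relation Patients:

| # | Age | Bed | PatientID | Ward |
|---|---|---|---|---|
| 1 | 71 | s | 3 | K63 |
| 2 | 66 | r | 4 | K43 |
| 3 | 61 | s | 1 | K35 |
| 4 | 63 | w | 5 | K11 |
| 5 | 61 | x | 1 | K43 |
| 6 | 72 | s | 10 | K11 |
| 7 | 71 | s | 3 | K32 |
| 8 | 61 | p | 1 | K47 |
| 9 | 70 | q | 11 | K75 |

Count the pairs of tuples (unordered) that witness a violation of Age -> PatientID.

0

Age=71: all 2 rows agree on PatientID — 0 pairs.
Age=61: all 3 rows agree on PatientID — 0 pairs.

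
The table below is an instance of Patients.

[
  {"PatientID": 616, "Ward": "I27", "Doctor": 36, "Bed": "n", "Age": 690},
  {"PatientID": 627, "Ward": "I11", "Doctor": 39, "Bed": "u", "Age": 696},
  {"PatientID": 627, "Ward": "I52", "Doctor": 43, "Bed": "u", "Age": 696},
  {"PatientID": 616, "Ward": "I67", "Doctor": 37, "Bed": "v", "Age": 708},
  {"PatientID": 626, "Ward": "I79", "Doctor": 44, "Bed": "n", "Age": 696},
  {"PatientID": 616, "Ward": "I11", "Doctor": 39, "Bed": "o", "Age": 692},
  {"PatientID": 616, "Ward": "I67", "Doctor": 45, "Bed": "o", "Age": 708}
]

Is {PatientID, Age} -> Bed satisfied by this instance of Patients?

(PatientID=616, Age=690): 1 row → Bed = n ✓
(PatientID=627, Age=696): 2 rows → Bed = u, u ✓
(PatientID=616, Age=708): 2 rows → Bed takes values {v, o} — violation
(PatientID=626, Age=696): 1 row → Bed = n ✓
(PatientID=616, Age=692): 1 row → Bed = o ✓
Two rows agree on {PatientID, Age} but differ on Bed, so {PatientID, Age} -> Bed does not hold.

No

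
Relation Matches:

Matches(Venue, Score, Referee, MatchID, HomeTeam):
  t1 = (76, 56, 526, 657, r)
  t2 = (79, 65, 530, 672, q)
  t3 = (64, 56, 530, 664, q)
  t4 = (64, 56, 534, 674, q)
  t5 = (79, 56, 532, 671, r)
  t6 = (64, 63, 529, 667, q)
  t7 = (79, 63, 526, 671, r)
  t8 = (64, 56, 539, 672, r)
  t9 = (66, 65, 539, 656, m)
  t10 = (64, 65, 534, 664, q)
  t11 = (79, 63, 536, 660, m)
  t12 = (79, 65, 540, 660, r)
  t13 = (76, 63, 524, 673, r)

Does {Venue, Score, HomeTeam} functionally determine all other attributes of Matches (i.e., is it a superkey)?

No

Rows 3 and 4 have the same {Venue, Score, HomeTeam} value (Venue=64, Score=56, HomeTeam=q) but are distinct tuples, so {Venue, Score, HomeTeam} does not determine every attribute — not a superkey.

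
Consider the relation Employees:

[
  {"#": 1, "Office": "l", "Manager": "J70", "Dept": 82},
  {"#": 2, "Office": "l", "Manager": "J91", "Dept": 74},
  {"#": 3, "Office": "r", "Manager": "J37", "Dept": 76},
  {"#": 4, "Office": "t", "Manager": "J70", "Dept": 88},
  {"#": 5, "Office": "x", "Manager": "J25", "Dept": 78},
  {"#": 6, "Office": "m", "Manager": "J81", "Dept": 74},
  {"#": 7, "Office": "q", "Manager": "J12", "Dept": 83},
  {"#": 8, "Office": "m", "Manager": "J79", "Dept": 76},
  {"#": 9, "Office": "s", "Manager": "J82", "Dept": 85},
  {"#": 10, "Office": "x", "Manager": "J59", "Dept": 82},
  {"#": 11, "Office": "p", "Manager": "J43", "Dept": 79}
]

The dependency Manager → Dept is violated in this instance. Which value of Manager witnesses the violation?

J70

Manager=J70: rows 1, 4 → Dept takes values {82, 88} — violation
Manager=J91: row 2 → Dept = 74 ✓
Manager=J37: row 3 → Dept = 76 ✓
Manager=J25: row 5 → Dept = 78 ✓
Manager=J81: row 6 → Dept = 74 ✓
Manager=J12: row 7 → Dept = 83 ✓
Manager=J79: row 8 → Dept = 76 ✓
Manager=J82: row 9 → Dept = 85 ✓
Manager=J59: row 10 → Dept = 82 ✓
Manager=J43: row 11 → Dept = 79 ✓
The only Manager value with inconsistent Dept is Manager=J70.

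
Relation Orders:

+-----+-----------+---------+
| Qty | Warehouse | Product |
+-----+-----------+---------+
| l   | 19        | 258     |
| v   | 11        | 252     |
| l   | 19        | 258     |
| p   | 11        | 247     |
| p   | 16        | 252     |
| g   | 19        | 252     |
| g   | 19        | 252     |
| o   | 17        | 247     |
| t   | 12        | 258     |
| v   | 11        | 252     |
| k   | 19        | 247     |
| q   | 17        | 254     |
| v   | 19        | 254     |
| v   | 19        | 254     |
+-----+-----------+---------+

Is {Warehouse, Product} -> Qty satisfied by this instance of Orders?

(Warehouse=19, Product=258): 2 rows → Qty = l, l ✓
(Warehouse=11, Product=252): 2 rows → Qty = v, v ✓
(Warehouse=11, Product=247): 1 row → Qty = p ✓
(Warehouse=16, Product=252): 1 row → Qty = p ✓
(Warehouse=19, Product=252): 2 rows → Qty = g, g ✓
(Warehouse=17, Product=247): 1 row → Qty = o ✓
(Warehouse=12, Product=258): 1 row → Qty = t ✓
(Warehouse=19, Product=247): 1 row → Qty = k ✓
(Warehouse=17, Product=254): 1 row → Qty = q ✓
(Warehouse=19, Product=254): 2 rows → Qty = v, v ✓
Every {Warehouse, Product} value is associated with a single Qty value, so {Warehouse, Product} -> Qty holds.

Yes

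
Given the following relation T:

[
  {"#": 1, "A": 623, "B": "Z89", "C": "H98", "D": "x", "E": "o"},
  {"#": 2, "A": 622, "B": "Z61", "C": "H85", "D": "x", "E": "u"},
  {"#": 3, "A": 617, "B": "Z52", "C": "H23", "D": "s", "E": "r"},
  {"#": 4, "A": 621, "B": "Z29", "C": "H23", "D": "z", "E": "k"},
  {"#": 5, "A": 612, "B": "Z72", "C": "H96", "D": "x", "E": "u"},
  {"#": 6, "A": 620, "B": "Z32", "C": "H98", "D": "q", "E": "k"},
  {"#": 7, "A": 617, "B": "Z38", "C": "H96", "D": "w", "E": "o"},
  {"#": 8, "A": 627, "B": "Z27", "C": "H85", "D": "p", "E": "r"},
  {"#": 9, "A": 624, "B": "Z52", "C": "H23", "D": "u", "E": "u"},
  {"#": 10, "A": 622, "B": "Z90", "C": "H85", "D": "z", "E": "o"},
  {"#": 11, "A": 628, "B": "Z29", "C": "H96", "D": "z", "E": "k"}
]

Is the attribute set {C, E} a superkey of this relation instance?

All 11 rows have distinct {C, E} values, so {C, E} → (all attributes) holds and {C, E} is a superkey.

Yes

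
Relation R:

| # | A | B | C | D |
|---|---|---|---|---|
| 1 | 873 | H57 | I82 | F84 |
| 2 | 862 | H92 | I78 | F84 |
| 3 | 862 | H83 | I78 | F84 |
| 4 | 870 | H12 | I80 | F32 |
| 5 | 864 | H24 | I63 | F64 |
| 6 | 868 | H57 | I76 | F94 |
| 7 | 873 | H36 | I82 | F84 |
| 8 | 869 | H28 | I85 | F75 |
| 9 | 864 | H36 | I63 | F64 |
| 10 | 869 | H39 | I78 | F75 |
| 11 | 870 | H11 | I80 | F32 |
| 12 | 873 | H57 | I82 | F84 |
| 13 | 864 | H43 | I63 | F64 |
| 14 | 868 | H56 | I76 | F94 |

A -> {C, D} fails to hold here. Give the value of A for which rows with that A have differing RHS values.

869

A=873: rows 1, 7, 12 → {C,D} = (I82, F84), (I82, F84), (I82, F84) ✓
A=862: rows 2, 3 → {C,D} = (I78, F84), (I78, F84) ✓
A=870: rows 4, 11 → {C,D} = (I80, F32), (I80, F32) ✓
A=864: rows 5, 9, 13 → {C,D} = (I63, F64), (I63, F64), (I63, F64) ✓
A=868: rows 6, 14 → {C,D} = (I76, F94), (I76, F94) ✓
A=869: rows 8, 10 → {C,D} takes values {(I85, F75), (I78, F75)} — violation
The only A value with inconsistent RHS is A=869.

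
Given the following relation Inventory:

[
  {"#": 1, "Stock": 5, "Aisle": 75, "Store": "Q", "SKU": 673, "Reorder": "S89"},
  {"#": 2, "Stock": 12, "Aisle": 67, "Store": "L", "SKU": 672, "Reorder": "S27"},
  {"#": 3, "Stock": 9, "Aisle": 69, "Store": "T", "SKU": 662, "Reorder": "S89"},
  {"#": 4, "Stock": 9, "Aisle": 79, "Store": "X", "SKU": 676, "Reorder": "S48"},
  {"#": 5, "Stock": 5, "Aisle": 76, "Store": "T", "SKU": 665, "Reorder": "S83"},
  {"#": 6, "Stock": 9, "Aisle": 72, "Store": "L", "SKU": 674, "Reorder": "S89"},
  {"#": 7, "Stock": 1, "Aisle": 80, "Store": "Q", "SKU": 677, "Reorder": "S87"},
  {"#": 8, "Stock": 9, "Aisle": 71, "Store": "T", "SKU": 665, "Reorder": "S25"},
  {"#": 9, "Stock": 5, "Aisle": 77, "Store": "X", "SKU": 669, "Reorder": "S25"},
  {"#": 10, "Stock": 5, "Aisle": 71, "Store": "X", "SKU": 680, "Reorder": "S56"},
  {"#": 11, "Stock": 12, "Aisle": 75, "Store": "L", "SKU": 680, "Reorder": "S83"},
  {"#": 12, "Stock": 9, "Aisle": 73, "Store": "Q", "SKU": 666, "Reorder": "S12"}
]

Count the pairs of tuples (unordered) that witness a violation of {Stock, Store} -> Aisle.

(Stock=12, Store=L): violating pairs (2,11) — 1 pair.
(Stock=9, Store=T): violating pairs (3,8) — 1 pair.
(Stock=5, Store=X): violating pairs (9,10) — 1 pair.

3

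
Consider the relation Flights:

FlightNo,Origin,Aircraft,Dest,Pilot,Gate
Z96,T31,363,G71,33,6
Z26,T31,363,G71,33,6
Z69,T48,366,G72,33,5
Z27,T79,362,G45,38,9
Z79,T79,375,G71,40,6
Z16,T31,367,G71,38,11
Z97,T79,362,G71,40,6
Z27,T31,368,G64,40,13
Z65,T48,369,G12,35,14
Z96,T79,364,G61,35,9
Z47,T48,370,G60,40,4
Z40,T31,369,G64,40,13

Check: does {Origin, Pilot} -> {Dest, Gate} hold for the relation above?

Yes

(Origin=T31, Pilot=33): 2 rows → {Dest,Gate} = (G71, 6), (G71, 6) ✓
(Origin=T48, Pilot=33): 1 row → {Dest,Gate} = (G72, 5) ✓
(Origin=T79, Pilot=38): 1 row → {Dest,Gate} = (G45, 9) ✓
(Origin=T79, Pilot=40): 2 rows → {Dest,Gate} = (G71, 6), (G71, 6) ✓
(Origin=T31, Pilot=38): 1 row → {Dest,Gate} = (G71, 11) ✓
(Origin=T31, Pilot=40): 2 rows → {Dest,Gate} = (G64, 13), (G64, 13) ✓
(Origin=T48, Pilot=35): 1 row → {Dest,Gate} = (G12, 14) ✓
(Origin=T79, Pilot=35): 1 row → {Dest,Gate} = (G61, 9) ✓
(Origin=T48, Pilot=40): 1 row → {Dest,Gate} = (G60, 4) ✓
Every {Origin, Pilot} value is associated with a single {Dest, Gate} value, so {Origin, Pilot} -> {Dest, Gate} holds.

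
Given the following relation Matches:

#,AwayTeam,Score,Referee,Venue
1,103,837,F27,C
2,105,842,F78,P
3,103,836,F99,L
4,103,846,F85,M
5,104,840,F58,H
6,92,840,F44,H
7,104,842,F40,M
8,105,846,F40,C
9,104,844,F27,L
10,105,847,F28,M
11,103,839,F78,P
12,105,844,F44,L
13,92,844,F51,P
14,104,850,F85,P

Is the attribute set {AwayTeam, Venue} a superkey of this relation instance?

All 14 rows have distinct {AwayTeam, Venue} values, so {AwayTeam, Venue} → (all attributes) holds and {AwayTeam, Venue} is a superkey.

Yes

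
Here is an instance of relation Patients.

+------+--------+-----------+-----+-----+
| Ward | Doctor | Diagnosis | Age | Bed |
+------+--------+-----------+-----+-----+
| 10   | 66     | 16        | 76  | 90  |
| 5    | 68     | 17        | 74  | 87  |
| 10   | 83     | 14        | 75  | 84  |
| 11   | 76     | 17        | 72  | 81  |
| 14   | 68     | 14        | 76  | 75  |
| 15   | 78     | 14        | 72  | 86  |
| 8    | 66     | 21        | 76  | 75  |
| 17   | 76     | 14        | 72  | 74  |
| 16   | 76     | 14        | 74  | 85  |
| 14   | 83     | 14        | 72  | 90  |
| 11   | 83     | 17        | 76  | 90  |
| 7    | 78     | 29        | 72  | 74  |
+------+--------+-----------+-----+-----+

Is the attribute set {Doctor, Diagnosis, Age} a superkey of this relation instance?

All 12 rows have distinct {Doctor, Diagnosis, Age} values, so {Doctor, Diagnosis, Age} → (all attributes) holds and {Doctor, Diagnosis, Age} is a superkey.

Yes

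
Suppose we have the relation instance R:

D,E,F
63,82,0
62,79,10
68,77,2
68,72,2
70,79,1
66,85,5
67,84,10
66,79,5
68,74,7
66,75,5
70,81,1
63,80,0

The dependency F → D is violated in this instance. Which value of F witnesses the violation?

F=0: 2 rows → D = 63, 63 ✓
F=10: 2 rows → D takes values {62, 67} — violation
F=2: 2 rows → D = 68, 68 ✓
F=1: 2 rows → D = 70, 70 ✓
F=5: 3 rows → D = 66, 66, 66 ✓
F=7: 1 row → D = 68 ✓
The only F value with inconsistent D is F=10.

10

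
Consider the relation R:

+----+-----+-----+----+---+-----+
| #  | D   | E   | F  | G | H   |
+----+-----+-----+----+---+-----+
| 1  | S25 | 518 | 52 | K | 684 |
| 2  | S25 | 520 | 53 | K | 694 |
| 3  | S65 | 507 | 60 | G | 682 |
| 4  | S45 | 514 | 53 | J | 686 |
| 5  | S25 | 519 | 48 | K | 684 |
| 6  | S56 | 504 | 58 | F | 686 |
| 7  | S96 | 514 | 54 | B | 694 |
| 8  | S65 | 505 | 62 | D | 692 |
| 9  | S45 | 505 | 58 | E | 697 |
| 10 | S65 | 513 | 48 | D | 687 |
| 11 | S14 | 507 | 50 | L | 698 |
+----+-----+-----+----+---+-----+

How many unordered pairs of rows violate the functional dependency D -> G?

D=S25: all 3 rows agree on G — 0 pairs.
D=S65: violating pairs (3,8), (3,10) — 2 pairs.
D=S45: violating pairs (4,9) — 1 pair.

3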